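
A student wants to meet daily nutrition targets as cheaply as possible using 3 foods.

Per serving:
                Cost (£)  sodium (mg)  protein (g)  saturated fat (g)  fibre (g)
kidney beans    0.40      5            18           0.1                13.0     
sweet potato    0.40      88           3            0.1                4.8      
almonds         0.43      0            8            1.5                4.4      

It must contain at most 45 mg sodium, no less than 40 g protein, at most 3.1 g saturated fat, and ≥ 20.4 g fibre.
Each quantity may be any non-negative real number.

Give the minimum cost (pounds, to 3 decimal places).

This is a linear program. Let x1 = servings of kidney beans, x2 = servings of sweet potato, x3 = servings of almonds.
Minimise 0.4x1 + 0.4x2 + 0.43x3 with:
  5x1 + 88x2 ≤ 45   (sodium)
  18x1 + 3x2 + 8x3 ≥ 40   (protein)
  0.1x1 + 0.1x2 + 1.5x3 ≤ 3.1   (saturated fat)
  13x1 + 4.8x2 + 4.4x3 ≥ 20.4   (fibre)
  x1, x2, x3 ≥ 0.
At the optimum only kidney beans is positive (sweet potato, almonds = 0). Binding constraint: protein.
That vertex is x1 = 2.222.
Hence cost = 0.4·2.222 = £0.88880.

£0.889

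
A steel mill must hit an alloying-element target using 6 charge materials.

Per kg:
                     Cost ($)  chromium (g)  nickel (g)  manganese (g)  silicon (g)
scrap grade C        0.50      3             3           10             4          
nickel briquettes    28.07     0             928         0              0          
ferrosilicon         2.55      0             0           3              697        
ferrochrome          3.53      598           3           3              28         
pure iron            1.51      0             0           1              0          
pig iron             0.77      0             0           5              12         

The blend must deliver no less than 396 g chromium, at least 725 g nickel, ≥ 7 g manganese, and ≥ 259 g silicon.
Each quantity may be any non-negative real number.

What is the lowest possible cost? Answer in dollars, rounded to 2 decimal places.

Treat it as an LP. Let x1 = kg of scrap grade C, x2 = kg of nickel briquettes, x3 = kg of ferrosilicon, x4 = kg of ferrochrome, x5 = kg of pure iron, x6 = kg of pig iron.
Minimise 0.5x1 + 28.07x2 + 2.55x3 + 3.53x4 + 1.51x5 + 0.77x6 with:
  3x1 + 598x4 ≥ 396   (chromium)
  3x1 + 928x2 + 3x4 ≥ 725   (nickel)
  10x1 + 3x3 + 3x4 + 1x5 + 5x6 ≥ 7   (manganese)
  4x1 + 697x3 + 28x4 + 12x6 ≥ 259   (silicon)
  x1, x2, x3, x4, x5, x6 ≥ 0.
The cheapest feasible vertex uses only scrap grade C, nickel briquettes, ferrosilicon, ferrochrome; pure iron, pig iron are not used. Binding constraints: chromium, nickel, manganese, silicon.
Solving gives x1 = 0.3991, x2 = 0.7778, x3 = 0.3428, x4 = 0.6602.
Total cost: 0.5·0.3991 + 28.07·0.7778 + 2.55·0.3428 + 3.53·0.6602 = 25.2370.

$25.24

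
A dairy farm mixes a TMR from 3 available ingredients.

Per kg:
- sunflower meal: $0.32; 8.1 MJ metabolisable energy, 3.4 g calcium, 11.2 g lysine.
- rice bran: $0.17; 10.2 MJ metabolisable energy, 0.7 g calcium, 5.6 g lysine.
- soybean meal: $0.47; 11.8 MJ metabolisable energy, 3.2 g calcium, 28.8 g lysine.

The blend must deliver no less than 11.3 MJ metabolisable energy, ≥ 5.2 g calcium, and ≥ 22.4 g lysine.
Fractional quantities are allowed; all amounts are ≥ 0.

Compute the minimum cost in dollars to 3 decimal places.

$0.538

This is a linear program. Let x1 = kg of sunflower meal, x2 = kg of rice bran, x3 = kg of soybean meal.
min 0.32x1 + 0.17x2 + 0.47x3 with:
  8.1x1 + 10.2x2 + 11.8x3 ≥ 11.3   (metabolisable energy)
  3.4x1 + 0.7x2 + 3.2x3 ≥ 5.2   (calcium)
  11.2x1 + 5.6x2 + 28.8x3 ≥ 22.4   (lysine)
  x1, x2, x3 ≥ 0.
The cheapest feasible vertex uses only sunflower meal, soybean meal; rice bran is not used. There the calcium and lysine constraints are tight.
Optimal quantities: sunflower meal = 1.258 kg, soybean meal = 0.2887 kg.
Total cost: 0.32·1.258 + 0.47·0.2887 = 0.53825.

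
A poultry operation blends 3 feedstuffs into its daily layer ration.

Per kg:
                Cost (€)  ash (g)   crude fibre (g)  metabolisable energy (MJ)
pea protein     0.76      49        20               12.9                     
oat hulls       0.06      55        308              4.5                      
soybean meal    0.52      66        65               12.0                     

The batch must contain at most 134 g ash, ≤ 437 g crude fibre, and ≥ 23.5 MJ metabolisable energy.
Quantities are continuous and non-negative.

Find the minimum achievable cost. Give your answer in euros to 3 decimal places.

Let x1 = kg of pea protein, x2 = kg of oat hulls, x3 = kg of soybean meal.
min 0.76x1 + 0.06x2 + 0.52x3 subject to:
  49x1 + 55x2 + 66x3 ≤ 134   (ash)
  20x1 + 308x2 + 65x3 ≤ 437   (crude fibre)
  12.9x1 + 4.5x2 + 12x3 ≥ 23.5   (metabolisable energy)
  x1, x2, x3 ≥ 0.
At the optimum only oat hulls, soybean meal are positive (pea protein = 0). There the ash and metabolisable energy constraints are tight.
So oat hulls = 0.157 kg, soybean meal = 1.899 kg.
Objective = 0.06·0.157 + 0.52·1.899 = 0.99690.

€0.997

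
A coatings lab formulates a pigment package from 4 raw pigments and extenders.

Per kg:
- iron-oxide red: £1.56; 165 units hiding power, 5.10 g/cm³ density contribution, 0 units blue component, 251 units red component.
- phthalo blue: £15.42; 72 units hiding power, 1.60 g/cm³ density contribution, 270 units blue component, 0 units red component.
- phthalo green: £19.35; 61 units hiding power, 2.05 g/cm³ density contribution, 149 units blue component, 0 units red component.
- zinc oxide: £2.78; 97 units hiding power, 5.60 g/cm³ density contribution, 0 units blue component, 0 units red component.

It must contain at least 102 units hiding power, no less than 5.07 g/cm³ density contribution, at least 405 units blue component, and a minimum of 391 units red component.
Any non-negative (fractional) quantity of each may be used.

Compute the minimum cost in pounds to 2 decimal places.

Treat it as an LP. Let x1 = kg of iron-oxide red, x2 = kg of phthalo blue, x3 = kg of phthalo green, x4 = kg of zinc oxide.
Minimise 1.56x1 + 15.42x2 + 19.35x3 + 2.78x4 subject to:
  165x1 + 72x2 + 61x3 + 97x4 ≥ 102   (hiding power)
  5.1x1 + 1.6x2 + 2.05x3 + 5.6x4 ≥ 5.07   (density contribution)
  270x2 + 149x3 ≥ 405   (blue component)
  251x1 ≥ 391   (red component)
  x1, x2, x3, x4 ≥ 0.
The optimal basis is {iron-oxide red, phthalo blue}; phthalo green, zinc oxide drop out. There the blue component and red component constraints are tight.
Optimal quantities: iron-oxide red = 1.558 kg, phthalo blue = 1.5 kg.
Total cost: 1.56·1.558 + 15.42·1.5 = 25.5605.

£25.56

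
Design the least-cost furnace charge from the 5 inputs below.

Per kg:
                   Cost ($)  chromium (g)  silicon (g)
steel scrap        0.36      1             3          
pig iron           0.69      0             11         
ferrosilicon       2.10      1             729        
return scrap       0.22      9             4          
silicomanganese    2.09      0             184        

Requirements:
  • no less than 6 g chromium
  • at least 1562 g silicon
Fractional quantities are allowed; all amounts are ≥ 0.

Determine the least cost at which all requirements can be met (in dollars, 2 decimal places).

$4.59

Set it up as a linear program. Let x1 = kg of steel scrap, x2 = kg of pig iron, x3 = kg of ferrosilicon, x4 = kg of return scrap, x5 = kg of silicomanganese.
min 0.36x1 + 0.69x2 + 2.1x3 + 0.22x4 + 2.09x5 s.t.:
  1x1 + 1x3 + 9x4 ≥ 6   (chromium)
  3x1 + 11x2 + 729x3 + 4x4 + 184x5 ≥ 1562   (silicon)
  x1, x2, x3, x4, x5 ≥ 0.
The cheapest feasible vertex uses only ferrosilicon, return scrap; steel scrap, pig iron, silicomanganese are not used. The chromium and silicon requirements are met with equality.
So ferrosilicon = 2.14 kg, return scrap = 0.4289 kg.
Objective = 2.1·2.14 + 0.22·0.4289 = 4.5884.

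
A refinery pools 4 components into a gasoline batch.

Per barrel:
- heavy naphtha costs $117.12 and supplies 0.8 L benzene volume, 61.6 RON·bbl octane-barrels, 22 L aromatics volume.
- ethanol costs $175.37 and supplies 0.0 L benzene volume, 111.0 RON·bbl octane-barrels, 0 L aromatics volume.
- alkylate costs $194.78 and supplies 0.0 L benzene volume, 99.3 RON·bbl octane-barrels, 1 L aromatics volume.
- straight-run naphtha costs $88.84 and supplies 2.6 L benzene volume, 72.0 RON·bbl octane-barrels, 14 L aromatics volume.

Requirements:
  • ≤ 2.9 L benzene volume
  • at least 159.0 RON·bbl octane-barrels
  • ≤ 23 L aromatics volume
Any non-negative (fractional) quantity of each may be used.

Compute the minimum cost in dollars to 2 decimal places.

Set it up as a linear program. Let x1 = barrels of heavy naphtha, x2 = barrels of ethanol, x3 = barrels of alkylate, x4 = barrels of straight-run naphtha.
min 117.12x1 + 175.37x2 + 194.78x3 + 88.84x4 with:
  0.8x1 + 2.6x4 ≤ 2.9   (benzene volume)
  61.6x1 + 111x2 + 99.3x3 + 72x4 ≥ 159   (octane-barrels)
  22x1 + 1x3 + 14x4 ≤ 23   (aromatics volume)
  x1, x2, x3, x4 ≥ 0.
At the optimum only ethanol, straight-run naphtha are positive (heavy naphtha, alkylate = 0). There the benzene volume and octane-barrels constraints are tight.
Solving gives x2 = 0.70894, x4 = 1.1154.
Total cost: 175.37·0.70894 + 88.84·1.1154 = 223.4189.

$223.42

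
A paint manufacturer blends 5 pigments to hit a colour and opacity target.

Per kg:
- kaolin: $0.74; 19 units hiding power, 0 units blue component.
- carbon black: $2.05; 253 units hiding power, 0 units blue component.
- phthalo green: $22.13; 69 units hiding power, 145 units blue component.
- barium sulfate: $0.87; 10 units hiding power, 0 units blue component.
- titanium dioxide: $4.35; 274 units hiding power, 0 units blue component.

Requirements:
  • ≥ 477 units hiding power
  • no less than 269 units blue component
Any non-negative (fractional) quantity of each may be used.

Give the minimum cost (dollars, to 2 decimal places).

Let x1 = kg of kaolin, x2 = kg of carbon black, x3 = kg of phthalo green, x4 = kg of barium sulfate, x5 = kg of titanium dioxide.
Minimize 0.74x1 + 2.05x2 + 22.13x3 + 0.87x4 + 4.35x5 subject to:
  19x1 + 253x2 + 69x3 + 10x4 + 274x5 ≥ 477   (hiding power)
  145x3 ≥ 269   (blue component)
  x1, x2, x3, x4, x5 ≥ 0.
The minimum-cost mix takes nothing from kaolin, barium sulfate, titanium dioxide — only carbon black, phthalo green. There the hiding power and blue component constraints are tight.
That vertex is x2 = 1.379, x3 = 1.855.
Objective = 2.05·1.379 + 22.13·1.855 = 43.8781.

$43.88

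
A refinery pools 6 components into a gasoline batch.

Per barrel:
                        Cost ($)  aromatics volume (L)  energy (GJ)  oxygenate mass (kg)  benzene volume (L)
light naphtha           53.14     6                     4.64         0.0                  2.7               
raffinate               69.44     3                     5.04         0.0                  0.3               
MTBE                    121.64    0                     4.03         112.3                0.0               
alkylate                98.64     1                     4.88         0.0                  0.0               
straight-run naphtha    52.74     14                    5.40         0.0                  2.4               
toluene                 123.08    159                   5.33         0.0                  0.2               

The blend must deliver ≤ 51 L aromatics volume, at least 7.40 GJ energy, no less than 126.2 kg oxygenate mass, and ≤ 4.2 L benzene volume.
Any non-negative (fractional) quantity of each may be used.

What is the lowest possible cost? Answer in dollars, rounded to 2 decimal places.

$164.74

Let x1 = barrels of light naphtha, x2 = barrels of raffinate, x3 = barrels of MTBE, x4 = barrels of alkylate, x5 = barrels of straight-run naphtha, x6 = barrels of toluene.
min 53.14x1 + 69.44x2 + 121.64x3 + 98.64x4 + 52.74x5 + 123.08x6 subject to:
  6x1 + 3x2 + 1x4 + 14x5 + 159x6 ≤ 51   (aromatics volume)
  4.64x1 + 5.04x2 + 4.03x3 + 4.88x4 + 5.4x5 + 5.33x6 ≥ 7.4   (energy)
  112.3x3 ≥ 126.2   (oxygenate mass)
  2.7x1 + 0.3x2 + 2.4x5 + 0.2x6 ≤ 4.2   (benzene volume)
  x1, x2, x3, x4, x5, x6 ≥ 0.
The optimal basis is {MTBE, straight-run naphtha}; light naphtha, raffinate, alkylate, toluene drop out. Binding constraints: energy and oxygenate mass.
Optimal quantities: MTBE = 1.1238 barrels, straight-run naphtha = 0.5317 barrels.
Objective = 121.64·1.1238 + 52.74·0.5317 = 164.7409.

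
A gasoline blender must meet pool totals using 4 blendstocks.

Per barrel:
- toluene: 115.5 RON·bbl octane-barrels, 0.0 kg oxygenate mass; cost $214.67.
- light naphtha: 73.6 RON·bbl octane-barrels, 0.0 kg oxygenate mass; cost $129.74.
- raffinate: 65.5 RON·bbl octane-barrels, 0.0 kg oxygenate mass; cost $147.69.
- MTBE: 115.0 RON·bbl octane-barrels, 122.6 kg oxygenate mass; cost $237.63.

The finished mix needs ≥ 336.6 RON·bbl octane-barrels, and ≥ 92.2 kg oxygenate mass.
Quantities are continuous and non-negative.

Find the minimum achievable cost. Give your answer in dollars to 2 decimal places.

$619.60

This is a linear program. Let x1 = barrels of toluene, x2 = barrels of light naphtha, x3 = barrels of raffinate, x4 = barrels of MTBE.
Minimise 214.67x1 + 129.74x2 + 147.69x3 + 237.63x4 with:
  115.5x1 + 73.6x2 + 65.5x3 + 115x4 ≥ 336.6   (octane-barrels)
  122.6x4 ≥ 92.2   (oxygenate mass)
  x1, x2, x3, x4 ≥ 0.
At the optimum only light naphtha, MTBE are positive (toluene, raffinate = 0). The octane-barrels and oxygenate mass requirements are met with equality.
Solving gives x2 = 3.3983, x4 = 0.75204.
Hence cost = 129.74·3.3983 + 237.63·0.75204 = $619.6027.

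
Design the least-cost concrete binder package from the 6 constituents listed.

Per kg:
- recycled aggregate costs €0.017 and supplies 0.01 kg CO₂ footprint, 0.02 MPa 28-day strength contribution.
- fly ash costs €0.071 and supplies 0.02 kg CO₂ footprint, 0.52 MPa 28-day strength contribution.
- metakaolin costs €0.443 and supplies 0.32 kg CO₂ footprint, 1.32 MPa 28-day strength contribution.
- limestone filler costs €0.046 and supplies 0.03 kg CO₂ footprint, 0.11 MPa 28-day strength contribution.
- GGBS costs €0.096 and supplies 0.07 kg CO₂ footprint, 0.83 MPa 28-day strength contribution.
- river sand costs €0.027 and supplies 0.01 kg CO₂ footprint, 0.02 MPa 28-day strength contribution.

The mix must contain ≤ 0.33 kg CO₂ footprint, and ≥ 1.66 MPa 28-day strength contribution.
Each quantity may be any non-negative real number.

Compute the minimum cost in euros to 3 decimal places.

€0.192

Set it up as a linear program. Let x1 = kg of recycled aggregate, x2 = kg of fly ash, x3 = kg of metakaolin, x4 = kg of limestone filler, x5 = kg of GGBS, x6 = kg of river sand.
Minimize 0.017x1 + 0.071x2 + 0.443x3 + 0.046x4 + 0.096x5 + 0.027x6 s.t.:
  0.01x1 + 0.02x2 + 0.32x3 + 0.03x4 + 0.07x5 + 0.01x6 ≤ 0.33   (CO₂ footprint)
  0.02x1 + 0.52x2 + 1.32x3 + 0.11x4 + 0.83x5 + 0.02x6 ≥ 1.66   (28-day strength contribution)
  x1, x2, x3, x4, x5, x6 ≥ 0.
The cheapest feasible vertex uses only GGBS; recycled aggregate, fly ash, metakaolin, limestone filler, river sand are not used. There the 28-day strength contribution constraint is tight.
So GGBS = 2 kg.
Objective = 0.096·2 = 0.19200.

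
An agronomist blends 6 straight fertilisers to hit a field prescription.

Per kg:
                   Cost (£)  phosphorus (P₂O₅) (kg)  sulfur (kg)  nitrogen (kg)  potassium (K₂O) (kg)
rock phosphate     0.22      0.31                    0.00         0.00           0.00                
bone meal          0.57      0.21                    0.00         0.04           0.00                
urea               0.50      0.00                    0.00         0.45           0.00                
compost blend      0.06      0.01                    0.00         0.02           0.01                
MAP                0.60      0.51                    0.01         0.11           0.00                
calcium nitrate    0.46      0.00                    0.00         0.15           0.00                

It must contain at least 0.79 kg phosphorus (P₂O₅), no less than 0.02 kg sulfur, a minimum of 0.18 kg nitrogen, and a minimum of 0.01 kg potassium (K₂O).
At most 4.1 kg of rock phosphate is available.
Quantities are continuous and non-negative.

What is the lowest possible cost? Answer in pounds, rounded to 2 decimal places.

Let x1 = kg of rock phosphate, x2 = kg of bone meal, x3 = kg of urea, x4 = kg of compost blend, x5 = kg of MAP, x6 = kg of calcium nitrate.
Minimize 0.22x1 + 0.57x2 + 0.5x3 + 0.06x4 + 0.6x5 + 0.46x6 with:
  0.31x1 + 0.21x2 + 0.01x4 + 0.51x5 ≥ 0.79   (phosphorus (P₂O₅))
  0.01x5 ≥ 0.02   (sulfur)
  0.04x2 + 0.45x3 + 0.02x4 + 0.11x5 + 0.15x6 ≥ 0.18   (nitrogen)
  0.01x4 ≥ 0.01   (potassium (K₂O))
  x1 ≤ 4.1
  x1, x2, x3, x4, x5, x6 ≥ 0.
At the optimum only compost blend, MAP are positive (rock phosphate, bone meal, urea, calcium nitrate = 0). Binding constraints: sulfur and potassium (K₂O).
Solving gives x4 = 1, x5 = 2.
Cost = 0.06·1 + 0.6·2 = 1.2600.

£1.26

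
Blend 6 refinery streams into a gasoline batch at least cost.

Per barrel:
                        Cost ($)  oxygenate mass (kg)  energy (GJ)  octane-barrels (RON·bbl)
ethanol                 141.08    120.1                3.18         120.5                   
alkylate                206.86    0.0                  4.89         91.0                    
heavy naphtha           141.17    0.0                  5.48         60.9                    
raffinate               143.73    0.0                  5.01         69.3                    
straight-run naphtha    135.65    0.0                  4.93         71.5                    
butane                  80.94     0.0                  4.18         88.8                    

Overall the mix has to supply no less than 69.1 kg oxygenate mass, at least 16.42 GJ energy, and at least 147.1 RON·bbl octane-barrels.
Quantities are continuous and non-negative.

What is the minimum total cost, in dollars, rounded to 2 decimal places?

Set it up as a linear program. Let x1 = barrels of ethanol, x2 = barrels of alkylate, x3 = barrels of heavy naphtha, x4 = barrels of raffinate, x5 = barrels of straight-run naphtha, x6 = barrels of butane.
min 141.08x1 + 206.86x2 + 141.17x3 + 143.73x4 + 135.65x5 + 80.94x6 s.t.:
  120.1x1 ≥ 69.1   (oxygenate mass)
  3.18x1 + 4.89x2 + 5.48x3 + 5.01x4 + 4.93x5 + 4.18x6 ≥ 16.42   (energy)
  120.5x1 + 91x2 + 60.9x3 + 69.3x4 + 71.5x5 + 88.8x6 ≥ 147.1   (octane-barrels)
  x1, x2, x3, x4, x5, x6 ≥ 0.
The optimal basis is {ethanol, butane}; alkylate, heavy naphtha, raffinate, straight-run naphtha drop out. Binding constraints: oxygenate mass and energy.
That vertex is x1 = 0.57535, x6 = 3.4905.
Total cost: 141.08·0.57535 + 80.94·3.4905 = 363.6914.

$363.69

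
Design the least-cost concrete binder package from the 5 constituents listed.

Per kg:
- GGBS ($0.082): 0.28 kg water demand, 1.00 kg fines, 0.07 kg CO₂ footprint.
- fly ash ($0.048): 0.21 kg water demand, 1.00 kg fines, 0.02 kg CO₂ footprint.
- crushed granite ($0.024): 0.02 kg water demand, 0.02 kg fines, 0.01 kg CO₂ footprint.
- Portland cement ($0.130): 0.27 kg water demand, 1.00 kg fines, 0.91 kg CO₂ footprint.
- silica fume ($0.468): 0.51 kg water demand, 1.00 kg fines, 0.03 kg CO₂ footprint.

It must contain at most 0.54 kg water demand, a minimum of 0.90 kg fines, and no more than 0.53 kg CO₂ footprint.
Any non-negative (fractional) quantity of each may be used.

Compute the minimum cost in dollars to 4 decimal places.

This is a linear program. Let x1 = kg of GGBS, x2 = kg of fly ash, x3 = kg of crushed granite, x4 = kg of Portland cement, x5 = kg of silica fume.
Minimise 0.082x1 + 0.048x2 + 0.024x3 + 0.13x4 + 0.468x5 subject to:
  0.28x1 + 0.21x2 + 0.02x3 + 0.27x4 + 0.51x5 ≤ 0.54   (water demand)
  1x1 + 1x2 + 0.02x3 + 1x4 + 1x5 ≥ 0.9   (fines)
  0.07x1 + 0.02x2 + 0.01x3 + 0.91x4 + 0.03x5 ≤ 0.53   (CO₂ footprint)
  x1, x2, x3, x4, x5 ≥ 0.
The minimum-cost mix takes nothing from GGBS, crushed granite, Portland cement, silica fume — only fly ash. Binding constraint: fines.
So fly ash = 0.9 kg.
Total cost: 0.048·0.9 = 0.043200.

$0.0432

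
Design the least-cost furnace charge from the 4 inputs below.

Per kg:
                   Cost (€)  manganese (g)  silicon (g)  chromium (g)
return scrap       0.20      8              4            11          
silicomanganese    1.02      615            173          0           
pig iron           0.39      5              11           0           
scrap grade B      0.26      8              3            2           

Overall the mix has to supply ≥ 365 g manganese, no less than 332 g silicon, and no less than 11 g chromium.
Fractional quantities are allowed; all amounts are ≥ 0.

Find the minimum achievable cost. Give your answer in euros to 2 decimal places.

€2.13

Let x1 = kg of return scrap, x2 = kg of silicomanganese, x3 = kg of pig iron, x4 = kg of scrap grade B.
Minimise 0.2x1 + 1.02x2 + 0.39x3 + 0.26x4 subject to:
  8x1 + 615x2 + 5x3 + 8x4 ≥ 365   (manganese)
  4x1 + 173x2 + 11x3 + 3x4 ≥ 332   (silicon)
  11x1 + 2x4 ≥ 11   (chromium)
  x1, x2, x3, x4 ≥ 0.
The cheapest feasible vertex uses only return scrap, silicomanganese; pig iron, scrap grade B are not used. The silicon and chromium requirements are met with equality.
Solving gives x1 = 1, x2 = 1.896.
Hence cost = 0.2·1 + 1.02·1.896 = €2.1339.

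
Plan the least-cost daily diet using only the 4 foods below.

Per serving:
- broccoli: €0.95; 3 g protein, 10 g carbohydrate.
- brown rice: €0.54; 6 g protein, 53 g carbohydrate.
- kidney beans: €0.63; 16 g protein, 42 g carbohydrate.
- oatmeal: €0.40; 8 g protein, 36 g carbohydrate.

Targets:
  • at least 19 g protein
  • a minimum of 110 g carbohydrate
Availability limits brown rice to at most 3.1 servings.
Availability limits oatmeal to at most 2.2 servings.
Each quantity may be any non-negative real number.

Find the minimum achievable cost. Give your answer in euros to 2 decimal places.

Let x1 = servings of broccoli, x2 = servings of brown rice, x3 = servings of kidney beans, x4 = servings of oatmeal.
Minimise 0.95x1 + 0.54x2 + 0.63x3 + 0.4x4 subject to:
  3x1 + 6x2 + 16x3 + 8x4 ≥ 19   (protein)
  10x1 + 53x2 + 42x3 + 36x4 ≥ 110   (carbohydrate)
  x2 ≤ 3.1
  x4 ≤ 2.2
  x1, x2, x3, x4 ≥ 0.
The minimum-cost mix takes nothing from broccoli, kidney beans — only brown rice, oatmeal. There the protein and carbohydrate constraints are tight.
That vertex is x2 = 0.9423, x4 = 1.668.
Objective = 0.54·0.9423 + 0.4·1.668 = 1.1760.

€1.18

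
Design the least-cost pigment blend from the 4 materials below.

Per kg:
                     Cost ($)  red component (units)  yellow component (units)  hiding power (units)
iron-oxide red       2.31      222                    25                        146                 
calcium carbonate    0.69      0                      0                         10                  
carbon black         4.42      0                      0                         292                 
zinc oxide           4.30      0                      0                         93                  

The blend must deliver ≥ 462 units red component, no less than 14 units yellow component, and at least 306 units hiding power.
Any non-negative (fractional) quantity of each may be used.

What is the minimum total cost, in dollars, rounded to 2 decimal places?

$4.84

This is a linear program. Let x1 = kg of iron-oxide red, x2 = kg of calcium carbonate, x3 = kg of carbon black, x4 = kg of zinc oxide.
Minimise 2.31x1 + 0.69x2 + 4.42x3 + 4.3x4 s.t.:
  222x1 ≥ 462   (red component)
  25x1 ≥ 14   (yellow component)
  146x1 + 10x2 + 292x3 + 93x4 ≥ 306   (hiding power)
  x1, x2, x3, x4 ≥ 0.
The cheapest feasible vertex uses only iron-oxide red, carbon black; calcium carbonate, zinc oxide are not used. Binding constraints: red component and hiding power.
Solving gives x1 = 2.081, x3 = 0.007405.
Cost = 2.31·2.081 + 4.42·0.007405 = 4.8398.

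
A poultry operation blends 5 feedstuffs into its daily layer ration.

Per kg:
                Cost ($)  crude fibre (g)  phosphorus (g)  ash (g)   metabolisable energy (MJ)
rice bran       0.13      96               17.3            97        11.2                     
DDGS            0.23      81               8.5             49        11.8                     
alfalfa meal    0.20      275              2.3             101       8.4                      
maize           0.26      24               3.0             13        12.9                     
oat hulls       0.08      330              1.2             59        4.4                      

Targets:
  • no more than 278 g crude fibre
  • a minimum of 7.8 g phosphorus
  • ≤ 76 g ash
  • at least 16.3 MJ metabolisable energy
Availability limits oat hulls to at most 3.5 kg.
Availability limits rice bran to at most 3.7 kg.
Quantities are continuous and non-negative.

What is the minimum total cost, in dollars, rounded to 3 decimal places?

$0.262

Set it up as a linear program. Let x1 = kg of rice bran, x2 = kg of DDGS, x3 = kg of alfalfa meal, x4 = kg of maize, x5 = kg of oat hulls.
min 0.13x1 + 0.23x2 + 0.2x3 + 0.26x4 + 0.08x5 subject to:
  96x1 + 81x2 + 275x3 + 24x4 + 330x5 ≤ 278   (crude fibre)
  17.3x1 + 8.5x2 + 2.3x3 + 3x4 + 1.2x5 ≥ 7.8   (phosphorus)
  97x1 + 49x2 + 101x3 + 13x4 + 59x5 ≤ 76   (ash)
  11.2x1 + 11.8x2 + 8.4x3 + 12.9x4 + 4.4x5 ≥ 16.3   (metabolisable energy)
  x5 ≤ 3.5
  x1 ≤ 3.7
  x1, x2, x3, x4, x5 ≥ 0.
At the optimum only rice bran, maize are positive (DDGS, alfalfa meal, oat hulls = 0). There the ash and metabolisable energy constraints are tight.
That vertex is x1 = 0.695, x4 = 0.6601.
Cost = 0.13·0.695 + 0.26·0.6601 = 0.26198.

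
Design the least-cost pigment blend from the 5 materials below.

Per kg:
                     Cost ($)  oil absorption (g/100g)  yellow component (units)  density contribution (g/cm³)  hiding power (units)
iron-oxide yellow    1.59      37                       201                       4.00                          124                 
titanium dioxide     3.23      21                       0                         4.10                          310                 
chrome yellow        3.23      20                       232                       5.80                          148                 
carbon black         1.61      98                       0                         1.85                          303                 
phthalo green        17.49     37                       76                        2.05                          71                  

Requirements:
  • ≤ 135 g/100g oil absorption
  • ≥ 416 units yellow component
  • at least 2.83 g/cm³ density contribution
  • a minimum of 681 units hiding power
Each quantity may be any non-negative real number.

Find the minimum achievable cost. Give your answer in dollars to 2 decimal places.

$7.12

Set it up as a linear program. Let x1 = kg of iron-oxide yellow, x2 = kg of titanium dioxide, x3 = kg of chrome yellow, x4 = kg of carbon black, x5 = kg of phthalo green.
Minimise 1.59x1 + 3.23x2 + 3.23x3 + 1.61x4 + 17.49x5 s.t.:
  37x1 + 21x2 + 20x3 + 98x4 + 37x5 ≤ 135   (oil absorption)
  201x1 + 232x3 + 76x5 ≥ 416   (yellow component)
  4x1 + 4.1x2 + 5.8x3 + 1.85x4 + 2.05x5 ≥ 2.83   (density contribution)
  124x1 + 310x2 + 148x3 + 303x4 + 71x5 ≥ 681   (hiding power)
  x1, x2, x3, x4, x5 ≥ 0.
The minimum-cost mix takes nothing from chrome yellow, phthalo green — only iron-oxide yellow, titanium dioxide, carbon black. The oil absorption, yellow component, hiding power requirements are met with equality.
Solving gives x1 = 2.07, x2 = 0.9945, x4 = 0.383.
Total cost: 1.59·2.07 + 3.23·0.9945 + 1.61·0.383 = 7.1202.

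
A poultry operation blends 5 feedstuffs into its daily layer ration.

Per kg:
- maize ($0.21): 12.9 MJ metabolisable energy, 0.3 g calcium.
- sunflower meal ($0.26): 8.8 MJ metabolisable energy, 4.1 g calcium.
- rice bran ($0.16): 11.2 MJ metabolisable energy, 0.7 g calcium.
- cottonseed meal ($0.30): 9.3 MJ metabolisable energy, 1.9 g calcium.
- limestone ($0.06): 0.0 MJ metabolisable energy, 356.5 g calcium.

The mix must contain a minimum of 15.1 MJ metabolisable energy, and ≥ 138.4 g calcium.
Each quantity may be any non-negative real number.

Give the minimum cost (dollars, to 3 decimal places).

$0.239

Treat it as an LP. Let x1 = kg of maize, x2 = kg of sunflower meal, x3 = kg of rice bran, x4 = kg of cottonseed meal, x5 = kg of limestone.
min 0.21x1 + 0.26x2 + 0.16x3 + 0.3x4 + 0.06x5 s.t.:
  12.9x1 + 8.8x2 + 11.2x3 + 9.3x4 ≥ 15.1   (metabolisable energy)
  0.3x1 + 4.1x2 + 0.7x3 + 1.9x4 + 356.5x5 ≥ 138.4   (calcium)
  x1, x2, x3, x4, x5 ≥ 0.
The cheapest feasible vertex uses only rice bran, limestone; maize, sunflower meal, cottonseed meal are not used. Binding constraints: metabolisable energy and calcium.
Solving gives x3 = 1.348, x5 = 0.3856.
Objective = 0.16·1.348 + 0.06·0.3856 = 0.23882.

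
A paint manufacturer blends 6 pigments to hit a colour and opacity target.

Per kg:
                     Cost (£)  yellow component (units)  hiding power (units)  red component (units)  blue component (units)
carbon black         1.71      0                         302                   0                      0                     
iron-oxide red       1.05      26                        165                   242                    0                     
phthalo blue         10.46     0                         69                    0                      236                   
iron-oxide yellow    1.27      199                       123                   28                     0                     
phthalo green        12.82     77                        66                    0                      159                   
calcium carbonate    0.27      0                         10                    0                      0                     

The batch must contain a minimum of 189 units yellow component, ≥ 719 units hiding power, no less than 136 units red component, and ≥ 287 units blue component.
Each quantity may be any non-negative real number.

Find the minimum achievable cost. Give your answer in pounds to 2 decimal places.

Let x1 = kg of carbon black, x2 = kg of iron-oxide red, x3 = kg of phthalo blue, x4 = kg of iron-oxide yellow, x5 = kg of phthalo green, x6 = kg of calcium carbonate.
Minimise 1.71x1 + 1.05x2 + 10.46x3 + 1.27x4 + 12.82x5 + 0.27x6 s.t.:
  26x2 + 199x4 + 77x5 ≥ 189   (yellow component)
  302x1 + 165x2 + 69x3 + 123x4 + 66x5 + 10x6 ≥ 719   (hiding power)
  242x2 + 28x4 ≥ 136   (red component)
  236x3 + 159x5 ≥ 287   (blue component)
  x1, x2, x3, x4, x5, x6 ≥ 0.
The cheapest feasible vertex uses only carbon black, iron-oxide red, phthalo blue, iron-oxide yellow; phthalo green, calcium carbonate are not used. There the yellow component, hiding power, red component, blue component constraints are tight.
That vertex is x1 = 1.49, x2 = 0.459, x3 = 1.216, x4 = 0.8898.
Hence cost = 1.71·1.49 + 1.05·0.459 + 10.46·1.216 + 1.27·0.8898 = £16.8793.

£16.88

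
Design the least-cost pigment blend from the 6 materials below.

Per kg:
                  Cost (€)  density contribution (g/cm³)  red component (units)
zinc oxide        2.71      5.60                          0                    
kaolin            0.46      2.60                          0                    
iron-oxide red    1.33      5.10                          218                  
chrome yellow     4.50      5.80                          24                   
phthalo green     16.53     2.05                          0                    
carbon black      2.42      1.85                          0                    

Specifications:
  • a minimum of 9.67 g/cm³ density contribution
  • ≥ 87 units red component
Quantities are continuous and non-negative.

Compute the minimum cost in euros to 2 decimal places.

€1.88

Let x1 = kg of zinc oxide, x2 = kg of kaolin, x3 = kg of iron-oxide red, x4 = kg of chrome yellow, x5 = kg of phthalo green, x6 = kg of carbon black.
Minimise 2.71x1 + 0.46x2 + 1.33x3 + 4.5x4 + 16.53x5 + 2.42x6 subject to:
  5.6x1 + 2.6x2 + 5.1x3 + 5.8x4 + 2.05x5 + 1.85x6 ≥ 9.67   (density contribution)
  218x3 + 24x4 ≥ 87   (red component)
  x1, x2, x3, x4, x5, x6 ≥ 0.
The cheapest feasible vertex uses only kaolin, iron-oxide red; zinc oxide, chrome yellow, phthalo green, carbon black are not used. The density contribution and red component requirements are met with equality.
Solving gives x2 = 2.936, x3 = 0.3991.
Cost = 0.46·2.936 + 1.33·0.3991 = 1.8814.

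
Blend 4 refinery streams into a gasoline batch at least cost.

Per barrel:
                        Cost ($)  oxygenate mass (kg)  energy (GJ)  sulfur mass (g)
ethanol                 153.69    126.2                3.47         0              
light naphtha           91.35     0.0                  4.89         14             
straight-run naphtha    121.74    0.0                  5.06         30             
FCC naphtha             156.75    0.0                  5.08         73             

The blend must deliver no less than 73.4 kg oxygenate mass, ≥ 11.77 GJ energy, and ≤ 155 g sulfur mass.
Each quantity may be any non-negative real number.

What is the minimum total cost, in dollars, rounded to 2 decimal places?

Set it up as a linear program. Let x1 = barrels of ethanol, x2 = barrels of light naphtha, x3 = barrels of straight-run naphtha, x4 = barrels of FCC naphtha.
min 153.69x1 + 91.35x2 + 121.74x3 + 156.75x4 subject to:
  126.2x1 ≥ 73.4   (oxygenate mass)
  3.47x1 + 4.89x2 + 5.06x3 + 5.08x4 ≥ 11.77   (energy)
  14x2 + 30x3 + 73x4 ≤ 155   (sulfur mass)
  x1, x2, x3, x4 ≥ 0.
The cheapest feasible vertex uses only ethanol, light naphtha; straight-run naphtha, FCC naphtha are not used. Binding constraints: oxygenate mass and energy.
So ethanol = 0.58162 barrels, light naphtha = 1.9942 barrels.
Objective = 153.69·0.58162 + 91.35·1.9942 = 271.5593.

$271.56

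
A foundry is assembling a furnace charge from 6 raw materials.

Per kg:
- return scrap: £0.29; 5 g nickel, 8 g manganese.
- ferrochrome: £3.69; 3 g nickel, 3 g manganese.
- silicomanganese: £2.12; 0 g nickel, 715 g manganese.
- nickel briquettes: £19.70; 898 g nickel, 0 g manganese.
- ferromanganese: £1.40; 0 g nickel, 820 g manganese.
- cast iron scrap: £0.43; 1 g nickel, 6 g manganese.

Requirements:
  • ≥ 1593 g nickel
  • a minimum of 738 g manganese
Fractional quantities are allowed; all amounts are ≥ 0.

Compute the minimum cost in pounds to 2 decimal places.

Let x1 = kg of return scrap, x2 = kg of ferrochrome, x3 = kg of silicomanganese, x4 = kg of nickel briquettes, x5 = kg of ferromanganese, x6 = kg of cast iron scrap.
min 0.29x1 + 3.69x2 + 2.12x3 + 19.7x4 + 1.4x5 + 0.43x6 subject to:
  5x1 + 3x2 + 898x4 + 1x6 ≥ 1593   (nickel)
  8x1 + 3x2 + 715x3 + 820x5 + 6x6 ≥ 738   (manganese)
  x1, x2, x3, x4, x5, x6 ≥ 0.
The minimum-cost mix takes nothing from return scrap, ferrochrome, silicomanganese, cast iron scrap — only nickel briquettes, ferromanganese. There the nickel and manganese constraints are tight.
Solving gives x4 = 1.774, x5 = 0.9.
Total cost: 19.7·1.774 + 1.4·0.9 = 36.2078.

£36.21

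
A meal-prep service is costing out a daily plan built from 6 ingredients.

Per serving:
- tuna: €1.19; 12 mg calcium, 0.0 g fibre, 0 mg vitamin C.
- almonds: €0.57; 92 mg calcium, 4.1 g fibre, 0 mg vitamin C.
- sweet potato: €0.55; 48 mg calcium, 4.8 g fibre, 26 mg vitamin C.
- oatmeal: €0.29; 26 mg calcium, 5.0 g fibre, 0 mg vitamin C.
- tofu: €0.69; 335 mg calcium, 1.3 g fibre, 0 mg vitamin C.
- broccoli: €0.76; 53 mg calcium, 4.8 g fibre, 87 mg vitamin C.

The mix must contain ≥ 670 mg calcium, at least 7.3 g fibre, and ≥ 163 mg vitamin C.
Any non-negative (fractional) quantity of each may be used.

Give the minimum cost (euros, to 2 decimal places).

€2.60

This is a linear program. Let x1 = servings of tuna, x2 = servings of almonds, x3 = servings of sweet potato, x4 = servings of oatmeal, x5 = servings of tofu, x6 = servings of broccoli.
min 1.19x1 + 0.57x2 + 0.55x3 + 0.29x4 + 0.69x5 + 0.76x6 s.t.:
  12x1 + 92x2 + 48x3 + 26x4 + 335x5 + 53x6 ≥ 670   (calcium)
  4.1x2 + 4.8x3 + 5x4 + 1.3x5 + 4.8x6 ≥ 7.3   (fibre)
  26x3 + 87x6 ≥ 163   (vitamin C)
  x1, x2, x3, x4, x5, x6 ≥ 0.
The minimum-cost mix takes nothing from tuna, almonds, sweet potato, oatmeal — only tofu, broccoli. The calcium and vitamin C requirements are met with equality.
Solving gives x5 = 1.704, x6 = 1.874.
Objective = 0.69·1.704 + 0.76·1.874 = 2.6000.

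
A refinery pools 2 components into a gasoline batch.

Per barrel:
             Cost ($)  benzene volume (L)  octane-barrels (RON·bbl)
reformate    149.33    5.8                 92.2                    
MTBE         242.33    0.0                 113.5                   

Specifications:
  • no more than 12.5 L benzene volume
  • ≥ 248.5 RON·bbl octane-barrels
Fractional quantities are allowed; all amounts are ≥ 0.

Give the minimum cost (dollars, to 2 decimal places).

Let x1 = barrels of reformate, x2 = barrels of MTBE.
min 149.33x1 + 242.33x2 s.t.:
  5.8x1 ≤ 12.5   (benzene volume)
  92.2x1 + 113.5x2 ≥ 248.5   (octane-barrels)
  x1, x2 ≥ 0.
Both inputs are positive at the optimum. There the benzene volume and octane-barrels constraints are tight.
So reformate = 2.15517 barrels, MTBE = 0.438706 barrels.
Hence cost = 149.33·2.15517 + 242.33·0.438706 = $428.1432.

$428.14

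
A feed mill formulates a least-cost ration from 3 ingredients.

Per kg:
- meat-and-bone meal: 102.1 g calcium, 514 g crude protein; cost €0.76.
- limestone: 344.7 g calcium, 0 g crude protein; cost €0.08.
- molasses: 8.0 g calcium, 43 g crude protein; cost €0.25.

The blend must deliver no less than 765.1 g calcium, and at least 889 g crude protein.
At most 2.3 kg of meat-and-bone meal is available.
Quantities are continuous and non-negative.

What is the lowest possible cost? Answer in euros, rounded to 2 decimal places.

€1.45

Set it up as a linear program. Let x1 = kg of meat-and-bone meal, x2 = kg of limestone, x3 = kg of molasses.
Minimize 0.76x1 + 0.08x2 + 0.25x3 subject to:
  102.1x1 + 344.7x2 + 8x3 ≥ 765.1   (calcium)
  514x1 + 43x3 ≥ 889   (crude protein)
  x1 ≤ 2.3
  x1, x2, x3 ≥ 0.
The cheapest feasible vertex uses only meat-and-bone meal, limestone; molasses is not used. Binding constraints: calcium and crude protein.
Solving gives x1 = 1.73, x2 = 1.707.
Total cost: 0.76·1.73 + 0.08·1.707 = 1.4514.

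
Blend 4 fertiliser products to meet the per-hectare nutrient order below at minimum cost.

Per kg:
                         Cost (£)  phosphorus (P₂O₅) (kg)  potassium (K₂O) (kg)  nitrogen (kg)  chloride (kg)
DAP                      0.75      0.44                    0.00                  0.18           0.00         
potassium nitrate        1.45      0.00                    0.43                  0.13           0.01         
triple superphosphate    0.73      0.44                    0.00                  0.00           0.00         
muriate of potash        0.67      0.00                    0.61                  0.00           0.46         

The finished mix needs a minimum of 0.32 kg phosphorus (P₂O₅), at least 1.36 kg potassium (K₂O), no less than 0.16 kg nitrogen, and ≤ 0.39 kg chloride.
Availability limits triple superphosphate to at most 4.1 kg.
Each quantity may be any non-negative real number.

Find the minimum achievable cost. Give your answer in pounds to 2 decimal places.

£4.00

This is a linear program. Let x1 = kg of DAP, x2 = kg of potassium nitrate, x3 = kg of triple superphosphate, x4 = kg of muriate of potash.
Minimise 0.75x1 + 1.45x2 + 0.73x3 + 0.67x4 subject to:
  0.44x1 + 0.44x3 ≥ 0.32   (phosphorus (P₂O₅))
  0.43x2 + 0.61x4 ≥ 1.36   (potassium (K₂O))
  0.18x1 + 0.13x2 ≥ 0.16   (nitrogen)
  0.01x2 + 0.46x4 ≤ 0.39   (chloride)
  x3 ≤ 4.1
  x1, x2, x3, x4 ≥ 0.
The optimal basis is {potassium nitrate, triple superphosphate, muriate of potash}; DAP drops out. Binding constraints: phosphorus (P₂O₅), potassium (K₂O), chloride.
That vertex is x2 = 2.022, x3 = 0.7273, x4 = 0.8039.
Cost = 1.45·2.022 + 0.73·0.7273 + 0.67·0.8039 = 4.0014.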